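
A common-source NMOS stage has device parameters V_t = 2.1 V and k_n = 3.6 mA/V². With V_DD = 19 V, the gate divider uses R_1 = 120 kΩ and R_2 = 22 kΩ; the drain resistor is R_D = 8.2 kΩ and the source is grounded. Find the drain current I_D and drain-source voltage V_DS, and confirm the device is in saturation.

V_G = V_DD·R_2/(R_1+R_2) = 19×22/142 = 2.94 V. With the source grounded, V_GS = V_G = 2.94 V.
Assume saturation: I_D = (k_n/2)(V_GS − V_t)² = (3.6/2)×(2.94 − 2.1)² = 1.8×0.844² = 1.28 mA.
V_DS = V_DD − I_D·R_D = 19 − 1.28×8.2 = 8.49 V.
Saturation requires V_DS ≥ V_GS − V_t = 0.844 V; 8.49 ≥ 0.844 ✓.

I_D ≈ 1.3 mA, V_DS ≈ 8.5 V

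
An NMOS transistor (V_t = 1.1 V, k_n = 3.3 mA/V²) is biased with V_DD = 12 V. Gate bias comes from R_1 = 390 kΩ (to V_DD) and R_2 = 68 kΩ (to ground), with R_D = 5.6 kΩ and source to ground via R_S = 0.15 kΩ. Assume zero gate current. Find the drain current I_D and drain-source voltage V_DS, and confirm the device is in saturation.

V_G = V_DD·R_2/(R_1+R_2) = 12×68/458 = 1.78 V.
Assume saturation: I_D = (k_n/2)(V_GS − V_t)² with V_GS = V_G − I_D·R_S = 1.78 − 0.15·I_D.
Substituting gives 0.0371·I_D² − 1.34·I_D + 0.767 = 0, with roots I_D = 0.583 or 35.4 mA.
The root I_D = 35.4 mA gives V_GS = -3.53 V ≤ V_t, so take I_D = 0.583 mA.
Then V_GS = 1.69 V and V_DS = V_DD − I_D(R_D+R_S) = 12 − 0.583×5.75 = 8.65 V.
Saturation requires V_DS ≥ V_GS − V_t = 0.594 V; 8.65 ≥ 0.594 ✓.

I_D ≈ 0.58 mA, V_DS ≈ 8.6 V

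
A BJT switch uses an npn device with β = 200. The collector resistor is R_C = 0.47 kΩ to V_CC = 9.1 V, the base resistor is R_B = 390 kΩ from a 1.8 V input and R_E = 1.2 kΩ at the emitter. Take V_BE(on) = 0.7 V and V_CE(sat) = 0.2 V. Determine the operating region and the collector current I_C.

active; I_C ≈ 0.35 mA

Assume active. Base-emitter loop: I_B = (V_BB − V_BE)/(R_B + (β+1)R_E) = (1.8 − 0.7)/(390 + 201×1.2) = 0.00174 mA.
I_C = β·I_B = 200×0.00174 = 0.349 mA.
V_CE = V_CC − I_C·R_C − I_E·R_E = 9.1 − 0.349×0.47 − 0.35×1.2 = 8.52 V > V_CE(sat), so the active-region assumption holds.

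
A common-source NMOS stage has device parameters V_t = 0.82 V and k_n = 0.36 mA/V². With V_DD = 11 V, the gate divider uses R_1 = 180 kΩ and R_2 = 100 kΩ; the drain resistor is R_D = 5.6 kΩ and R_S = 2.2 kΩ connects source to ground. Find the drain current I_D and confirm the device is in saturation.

V_G = V_DD·R_2/(R_1+R_2) = 11×100/280 = 3.93 V.
Assume saturation: I_D = (k_n/2)(V_GS − V_t)² with V_GS = V_G − I_D·R_S = 3.93 − 2.2·I_D.
Substituting gives 0.871·I_D² − 3.46·I_D + 1.74 = 0, with roots I_D = 0.59 or 3.38 mA.
The root I_D = 3.38 mA gives V_GS = -3.52 V ≤ V_t, so take I_D = 0.59 mA.
Then V_GS = 2.63 V and V_DS = V_DD − I_D(R_D+R_S) = 11 − 0.59×7.8 = 6.4 V.
Saturation requires V_DS ≥ V_GS − V_t = 1.81 V; 6.4 ≥ 1.81 ✓.

I_D ≈ 0.59 mA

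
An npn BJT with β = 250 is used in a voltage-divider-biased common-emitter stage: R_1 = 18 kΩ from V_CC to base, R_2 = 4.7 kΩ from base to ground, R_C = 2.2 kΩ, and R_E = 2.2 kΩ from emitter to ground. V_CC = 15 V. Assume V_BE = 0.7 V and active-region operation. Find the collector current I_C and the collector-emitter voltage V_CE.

Thevenize the base divider: V_Th = V_CC·R_2/(R_1+R_2) = 15×4.7/22.7 = 3.11 V, R_Th = R_1‖R_2 = 3.73 kΩ.
Base-emitter loop: V_Th = I_B·R_Th + V_BE + (β+1)I_B·R_E, so I_B = (3.11 − 0.7) / (3.73 + 251×2.2) = 0.00433 mA.
I_C = β·I_B = 250×0.00433 = 1.08 mA, and I_E = (β+1)I_B = 1.09 mA.
V_CE = V_CC − I_C·R_C − I_E·R_E = 15 − 1.08×2.2 − 1.09×2.2 = 10.2 V.
V_CE = 10.2 V > 0.2 V confirms active-region operation.

I_C ≈ 1.1 mA, V_CE ≈ 10 V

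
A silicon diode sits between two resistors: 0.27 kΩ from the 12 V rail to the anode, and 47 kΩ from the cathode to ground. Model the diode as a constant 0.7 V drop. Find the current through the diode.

I ≈ 0.24 mA

The two resistors are in series with the diode, so KVL gives 12 = I·0.27 + 0.7 + I·47.
I = (12 − 0.7) / (0.27 + 47) kΩ = 11.3 / 47.3 = 0.239 mA.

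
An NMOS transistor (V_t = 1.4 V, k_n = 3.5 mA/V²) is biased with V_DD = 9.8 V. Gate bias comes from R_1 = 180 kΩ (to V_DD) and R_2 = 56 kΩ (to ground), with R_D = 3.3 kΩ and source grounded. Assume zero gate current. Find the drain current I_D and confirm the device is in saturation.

V_G = V_DD·R_2/(R_1+R_2) = 9.8×56/236 = 2.33 V. With the source grounded, V_GS = V_G = 2.33 V.
Assume saturation: I_D = (k_n/2)(V_GS − V_t)² = (3.5/2)×(2.33 − 1.4)² = 1.75×0.925² = 1.5 mA.
V_DS = V_DD − I_D·R_D = 9.8 − 1.5×3.3 = 4.85 V.
Saturation requires V_DS ≥ V_GS − V_t = 0.925 V; 4.85 ≥ 0.925 ✓.

I_D ≈ 1.5 mA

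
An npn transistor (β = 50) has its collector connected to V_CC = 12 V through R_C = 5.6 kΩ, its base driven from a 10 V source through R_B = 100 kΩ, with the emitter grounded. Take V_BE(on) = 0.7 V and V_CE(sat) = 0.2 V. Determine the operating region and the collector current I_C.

Assume active: I_B = (10 − 0.7)/100 = 0.093 mA, giving I_C = β·I_B = 4.65 mA.
But then V_CE = 12 − 4.65×5.6 = -14 V < V_CE(sat) = 0.2 V — impossible in the active region.
So the transistor is saturated. With V_CE = 0.2 V, I_C = (V_CC − 0.2)/R_C = 11.8/5.6 = 2.11 mA.
Check: β·I_B = 4.65 mA > I_C = 2.11 mA, confirming saturation.

saturation; I_C ≈ 2.1 mA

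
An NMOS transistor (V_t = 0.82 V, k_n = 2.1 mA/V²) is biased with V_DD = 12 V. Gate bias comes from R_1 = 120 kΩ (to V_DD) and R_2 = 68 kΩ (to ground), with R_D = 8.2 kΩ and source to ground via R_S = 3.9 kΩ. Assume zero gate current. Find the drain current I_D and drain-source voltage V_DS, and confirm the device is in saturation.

I_D ≈ 0.69 mA, V_DS ≈ 3.6 V

V_G = V_DD·R_2/(R_1+R_2) = 12×68/188 = 4.34 V.
Assume saturation: I_D = (k_n/2)(V_GS − V_t)² with V_GS = V_G − I_D·R_S = 4.34 − 3.9·I_D.
Substituting gives 16·I_D² − 29.8·I_D + 13 = 0, with roots I_D = 0.694 or 1.17 mA.
The root I_D = 1.17 mA gives V_GS = -0.237 V ≤ V_t, so take I_D = 0.694 mA.
Then V_GS = 1.63 V and V_DS = V_DD − I_D(R_D+R_S) = 12 − 0.694×12.1 = 3.6 V.
Saturation requires V_DS ≥ V_GS − V_t = 0.813 V; 3.6 ≥ 0.813 ✓.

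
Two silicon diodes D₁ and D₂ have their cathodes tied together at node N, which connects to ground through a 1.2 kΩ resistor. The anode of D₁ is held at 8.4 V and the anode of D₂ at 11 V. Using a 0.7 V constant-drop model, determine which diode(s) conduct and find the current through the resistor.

Assume both conduct. Then node N would need to be at both 8.4−0.7 = 7.7 V and 11−0.7 = 10.3 V, which is impossible.
Assume only D₂ conducts: V_N = 11 − 0.7 = 10.3 V, so I_R = 10.3/1.2 = 8.58 mA.
Check D₁: its anode-to-cathode voltage is 8.4 − 10.3 = -1.9 V < 0.7 V, so it is off. The assumption is consistent.

Only D₂ conducts; I_R ≈ 8.6 mA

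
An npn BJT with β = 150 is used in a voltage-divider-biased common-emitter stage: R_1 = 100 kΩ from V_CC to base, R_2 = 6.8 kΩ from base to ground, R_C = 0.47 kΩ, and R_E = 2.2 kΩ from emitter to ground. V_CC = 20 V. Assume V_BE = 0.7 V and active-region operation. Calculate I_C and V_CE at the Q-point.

I_C ≈ 0.25 mA, V_CE ≈ 19 V

Thevenize the base divider: V_Th = V_CC·R_2/(R_1+R_2) = 20×6.8/107 = 1.27 V, R_Th = R_1‖R_2 = 6.37 kΩ.
Base-emitter loop: V_Th = I_B·R_Th + V_BE + (β+1)I_B·R_E, so I_B = (1.27 − 0.7) / (6.37 + 151×2.2) = 0.00169 mA.
I_C = β·I_B = 150×0.00169 = 0.254 mA, and I_E = (β+1)I_B = 0.256 mA.
V_CE = V_CC − I_C·R_C − I_E·R_E = 20 − 0.254×0.47 − 0.256×2.2 = 19.3 V.
V_CE = 19.3 V > 0.2 V confirms active-region operation.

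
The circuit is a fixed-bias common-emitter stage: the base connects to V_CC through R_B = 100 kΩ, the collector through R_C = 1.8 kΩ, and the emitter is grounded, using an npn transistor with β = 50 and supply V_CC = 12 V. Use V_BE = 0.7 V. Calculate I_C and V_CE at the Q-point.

Base loop: V_CC = I_B·R_B + V_BE, so I_B = (12 − 0.7)/100 kΩ = 0.113 mA.
In the active region I_C = β·I_B = 50 × 0.113 = 5.65 mA.
Collector loop: V_CE = V_CC − I_C·R_C = 12 − 5.65×1.8 = 1.83 V.
Since V_CE = 1.83 V > V_CE(sat) ≈ 0.2 V, the transistor is in the active region as assumed.

I_C ≈ 5.7 mA, V_CE ≈ 1.8 V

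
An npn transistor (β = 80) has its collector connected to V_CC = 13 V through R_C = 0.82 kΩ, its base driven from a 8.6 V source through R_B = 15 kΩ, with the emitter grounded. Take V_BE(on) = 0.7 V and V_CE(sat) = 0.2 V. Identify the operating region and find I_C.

Assume active: I_B = (8.6 − 0.7)/15 = 0.527 mA, giving I_C = β·I_B = 42.1 mA.
But then V_CE = 13 − 42.1×0.82 = -21.5 V < V_CE(sat) = 0.2 V — impossible in the active region.
So the transistor is saturated. With V_CE = 0.2 V, I_C = (V_CC − 0.2)/R_C = 12.8/0.82 = 15.6 mA.
Check: β·I_B = 42.1 mA > I_C = 15.6 mA, confirming saturation.

saturation; I_C ≈ 16 mA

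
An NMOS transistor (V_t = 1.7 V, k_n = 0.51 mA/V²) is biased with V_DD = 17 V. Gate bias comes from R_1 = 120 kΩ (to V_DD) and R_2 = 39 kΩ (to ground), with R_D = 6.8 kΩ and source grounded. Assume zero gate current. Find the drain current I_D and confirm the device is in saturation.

I_D ≈ 1.6 mA

V_G = V_DD·R_2/(R_1+R_2) = 17×39/159 = 4.17 V. With the source grounded, V_GS = V_G = 4.17 V.
Assume saturation: I_D = (k_n/2)(V_GS − V_t)² = (0.51/2)×(4.17 − 1.7)² = 0.255×2.47² = 1.56 mA.
V_DS = V_DD − I_D·R_D = 17 − 1.56×6.8 = 6.42 V.
Saturation requires V_DS ≥ V_GS − V_t = 2.47 V; 6.42 ≥ 2.47 ✓.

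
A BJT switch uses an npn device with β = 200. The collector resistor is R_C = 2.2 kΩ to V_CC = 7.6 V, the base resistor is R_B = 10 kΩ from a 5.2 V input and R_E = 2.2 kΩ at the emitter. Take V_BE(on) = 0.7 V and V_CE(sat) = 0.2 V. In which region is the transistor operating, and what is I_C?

Assume active: I_B = (5.2 − 0.7)/(10 + 201×2.2) = 0.00995 mA, I_C = β·I_B = 1.99 mA.
Then V_CE = 7.6 − 1.99×2.2 − 2×2.2 = -1.18 V < 0.2 V — the active assumption fails.
Re-solve with V_CE = 0.2 V. KCL at the emitter: V_E/R_E = (V_BB−0.7−V_E)/R_B + (V_CC−0.2−V_E)/R_C, giving V_E = 3.78 V.
I_C = (V_CC − 0.2 − V_E)/R_C = (7.4 − 3.78)/2.2 = 1.65 mA.
Check: I_B = (4.5 − 3.78)/10 = 0.0721 mA, and β·I_B = 14.4 mA > I_C, confirming saturation.

saturation; I_C ≈ 1.6 mA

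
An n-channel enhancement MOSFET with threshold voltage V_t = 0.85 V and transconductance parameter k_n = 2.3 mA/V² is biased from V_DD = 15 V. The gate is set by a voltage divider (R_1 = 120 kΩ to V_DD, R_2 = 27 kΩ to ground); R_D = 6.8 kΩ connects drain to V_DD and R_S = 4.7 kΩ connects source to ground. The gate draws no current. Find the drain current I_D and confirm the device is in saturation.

V_G = V_DD·R_2/(R_1+R_2) = 15×27/147 = 2.76 V.
Assume saturation: I_D = (k_n/2)(V_GS − V_t)² with V_GS = V_G − I_D·R_S = 2.76 − 4.7·I_D.
Substituting gives 25.4·I_D² − 21.6·I_D + 4.17 = 0, with roots I_D = 0.297 or 0.553 mA.
The root I_D = 0.553 mA gives V_GS = 0.157 V ≤ V_t, so take I_D = 0.297 mA.
Then V_GS = 1.36 V and V_DS = V_DD − I_D(R_D+R_S) = 15 − 0.297×11.5 = 11.6 V.
Saturation requires V_DS ≥ V_GS − V_t = 0.508 V; 11.6 ≥ 0.508 ✓.

I_D ≈ 0.3 mA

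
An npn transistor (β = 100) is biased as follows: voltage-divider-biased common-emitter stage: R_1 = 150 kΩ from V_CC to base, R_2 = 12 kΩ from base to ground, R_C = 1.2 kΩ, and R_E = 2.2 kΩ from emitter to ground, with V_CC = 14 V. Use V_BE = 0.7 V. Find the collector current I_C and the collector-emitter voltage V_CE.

I_C ≈ 0.14 mA, V_CE ≈ 14 V

Thevenize the base divider: V_Th = V_CC·R_2/(R_1+R_2) = 14×12/162 = 1.04 V, R_Th = R_1‖R_2 = 11.1 kΩ.
Base-emitter loop: V_Th = I_B·R_Th + V_BE + (β+1)I_B·R_E, so I_B = (1.04 − 0.7) / (11.1 + 101×2.2) = 0.00144 mA.
I_C = β·I_B = 100×0.00144 = 0.144 mA, and I_E = (β+1)I_B = 0.146 mA.
V_CE = V_CC − I_C·R_C − I_E·R_E = 14 − 0.144×1.2 − 0.146×2.2 = 13.5 V.
V_CE = 13.5 V > 0.2 V confirms active-region operation.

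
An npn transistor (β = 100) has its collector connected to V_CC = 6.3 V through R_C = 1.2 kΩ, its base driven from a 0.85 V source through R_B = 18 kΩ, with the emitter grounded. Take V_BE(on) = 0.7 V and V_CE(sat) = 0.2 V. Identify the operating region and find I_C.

Assume active. Base-emitter loop: I_B = (V_BB − V_BE)/R_B = (0.85 − 0.7)/18 = 0.00833 mA.
I_C = β·I_B = 100×0.00833 = 0.833 mA.
V_CE = V_CC − I_C·R_C = 6.3 − 0.833×1.2 = 5.3 V > V_CE(sat), so the active-region assumption holds.

active; I_C ≈ 0.83 mA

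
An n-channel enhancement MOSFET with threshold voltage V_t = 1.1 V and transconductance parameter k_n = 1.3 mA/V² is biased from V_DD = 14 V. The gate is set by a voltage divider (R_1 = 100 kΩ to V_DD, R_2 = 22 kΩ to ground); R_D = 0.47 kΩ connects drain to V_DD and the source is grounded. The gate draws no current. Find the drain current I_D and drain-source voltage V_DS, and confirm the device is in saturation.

V_G = V_DD·R_2/(R_1+R_2) = 14×22/122 = 2.52 V. With the source grounded, V_GS = V_G = 2.52 V.
Assume saturation: I_D = (k_n/2)(V_GS − V_t)² = (1.3/2)×(2.52 − 1.1)² = 0.65×1.42² = 1.32 mA.
V_DS = V_DD − I_D·R_D = 14 − 1.32×0.47 = 13.4 V.
Saturation requires V_DS ≥ V_GS − V_t = 1.42 V; 13.4 ≥ 1.42 ✓.

I_D ≈ 1.3 mA, V_DS ≈ 13 V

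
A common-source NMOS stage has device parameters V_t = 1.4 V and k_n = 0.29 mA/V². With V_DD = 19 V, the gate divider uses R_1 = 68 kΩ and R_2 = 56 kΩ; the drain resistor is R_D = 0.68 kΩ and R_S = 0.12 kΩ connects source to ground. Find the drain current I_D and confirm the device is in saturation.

V_G = V_DD·R_2/(R_1+R_2) = 19×56/124 = 8.58 V.
Assume saturation: I_D = (k_n/2)(V_GS − V_t)² with V_GS = V_G − I_D·R_S = 8.58 − 0.12·I_D.
Substituting gives 0.00209·I_D² − 1.25·I_D + 7.48 = 0, with roots I_D = 6.04 or 593 mA.
The root I_D = 593 mA gives V_GS = -62.5 V ≤ V_t, so take I_D = 6.04 mA.
Then V_GS = 7.86 V and V_DS = V_DD − I_D(R_D+R_S) = 19 − 6.04×0.8 = 14.2 V.
Saturation requires V_DS ≥ V_GS − V_t = 6.46 V; 14.2 ≥ 6.46 ✓.

I_D ≈ 6 mA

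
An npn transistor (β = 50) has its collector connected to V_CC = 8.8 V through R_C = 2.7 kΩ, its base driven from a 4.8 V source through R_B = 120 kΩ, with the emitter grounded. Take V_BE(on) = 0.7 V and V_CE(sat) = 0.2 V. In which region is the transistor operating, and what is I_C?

Assume active. Base-emitter loop: I_B = (V_BB − V_BE)/R_B = (4.8 − 0.7)/120 = 0.0342 mA.
I_C = β·I_B = 50×0.0342 = 1.71 mA.
V_CE = V_CC − I_C·R_C = 8.8 − 1.71×2.7 = 4.19 V > V_CE(sat), so the active-region assumption holds.

active; I_C ≈ 1.7 mA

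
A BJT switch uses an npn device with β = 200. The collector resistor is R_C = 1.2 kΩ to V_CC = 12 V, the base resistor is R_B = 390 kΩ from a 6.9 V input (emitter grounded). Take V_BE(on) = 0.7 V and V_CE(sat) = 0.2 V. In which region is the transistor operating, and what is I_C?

Assume active. Base-emitter loop: I_B = (V_BB − V_BE)/R_B = (6.9 − 0.7)/390 = 0.0159 mA.
I_C = β·I_B = 200×0.0159 = 3.18 mA.
V_CE = V_CC − I_C·R_C = 12 − 3.18×1.2 = 8.18 V > V_CE(sat), so the active-region assumption holds.

active; I_C ≈ 3.2 mA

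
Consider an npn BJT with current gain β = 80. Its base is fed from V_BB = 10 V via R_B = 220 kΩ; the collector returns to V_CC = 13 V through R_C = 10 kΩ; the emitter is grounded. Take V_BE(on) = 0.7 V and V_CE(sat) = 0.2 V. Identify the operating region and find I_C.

Assume active: I_B = (10 − 0.7)/220 = 0.0423 mA, giving I_C = β·I_B = 3.38 mA.
But then V_CE = 13 − 3.38×10 = -20.8 V < V_CE(sat) = 0.2 V — impossible in the active region.
So the transistor is saturated. With V_CE = 0.2 V, I_C = (V_CC − 0.2)/R_C = 12.8/10 = 1.28 mA.
Check: β·I_B = 3.38 mA > I_C = 1.28 mA, confirming saturation.

saturation; I_C ≈ 1.3 mA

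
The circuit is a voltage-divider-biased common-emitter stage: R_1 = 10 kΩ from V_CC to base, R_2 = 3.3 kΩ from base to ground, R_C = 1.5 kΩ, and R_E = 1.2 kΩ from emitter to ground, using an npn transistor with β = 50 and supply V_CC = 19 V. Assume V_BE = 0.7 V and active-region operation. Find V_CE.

V_CE ≈ 10 V

Thevenize the base divider: V_Th = V_CC·R_2/(R_1+R_2) = 19×3.3/13.3 = 4.71 V, R_Th = R_1‖R_2 = 2.48 kΩ.
Base-emitter loop: V_Th = I_B·R_Th + V_BE + (β+1)I_B·R_E, so I_B = (4.71 − 0.7) / (2.48 + 51×1.2) = 0.063 mA.
I_C = β·I_B = 50×0.063 = 3.15 mA, and I_E = (β+1)I_B = 3.21 mA.
V_CE = V_CC − I_C·R_C − I_E·R_E = 19 − 3.15×1.5 − 3.21×1.2 = 10.4 V.
V_CE = 10.4 V > 0.2 V confirms active-region operation.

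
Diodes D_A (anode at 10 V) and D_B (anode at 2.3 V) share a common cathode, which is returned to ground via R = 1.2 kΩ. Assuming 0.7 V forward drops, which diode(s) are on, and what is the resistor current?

Assume both conduct. Then node N would need to be at both 10−0.7 = 9.3 V and 2.3−0.7 = 1.6 V, which is impossible.
Assume only D_A conducts: V_N = 10 − 0.7 = 9.3 V, so I_R = 9.3/1.2 = 7.75 mA.
Check D_B: its anode-to-cathode voltage is 2.3 − 9.3 = -7 V < 0.7 V, so it is off. The assumption is consistent.

Only D_A conducts; I_R ≈ 7.8 mA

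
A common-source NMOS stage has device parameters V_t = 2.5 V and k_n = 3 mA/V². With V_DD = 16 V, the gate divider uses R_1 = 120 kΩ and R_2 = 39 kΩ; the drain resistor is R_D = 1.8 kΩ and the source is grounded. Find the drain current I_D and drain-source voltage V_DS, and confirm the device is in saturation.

V_G = V_DD·R_2/(R_1+R_2) = 16×39/159 = 3.92 V. With the source grounded, V_GS = V_G = 3.92 V.
Assume saturation: I_D = (k_n/2)(V_GS − V_t)² = (3/2)×(3.92 − 2.5)² = 1.5×1.42² = 3.04 mA.
V_DS = V_DD − I_D·R_D = 16 − 3.04×1.8 = 10.5 V.
Saturation requires V_DS ≥ V_GS − V_t = 1.42 V; 10.5 ≥ 1.42 ✓.

I_D ≈ 3 mA, V_DS ≈ 11 V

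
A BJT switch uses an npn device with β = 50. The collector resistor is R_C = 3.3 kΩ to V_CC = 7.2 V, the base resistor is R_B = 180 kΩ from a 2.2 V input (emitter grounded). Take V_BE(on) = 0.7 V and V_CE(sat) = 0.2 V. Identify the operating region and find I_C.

Assume active. Base-emitter loop: I_B = (V_BB − V_BE)/R_B = (2.2 − 0.7)/180 = 0.00833 mA.
I_C = β·I_B = 50×0.00833 = 0.417 mA.
V_CE = V_CC − I_C·R_C = 7.2 − 0.417×3.3 = 5.83 V > V_CE(sat), so the active-region assumption holds.

active; I_C ≈ 0.42 mA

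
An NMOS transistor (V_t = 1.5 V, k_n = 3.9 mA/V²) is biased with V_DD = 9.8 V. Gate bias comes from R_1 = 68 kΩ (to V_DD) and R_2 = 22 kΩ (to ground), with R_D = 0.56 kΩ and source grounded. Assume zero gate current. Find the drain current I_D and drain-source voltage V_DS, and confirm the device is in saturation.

I_D ≈ 1.6 mA, V_DS ≈ 8.9 V

V_G = V_DD·R_2/(R_1+R_2) = 9.8×22/90 = 2.4 V. With the source grounded, V_GS = V_G = 2.4 V.
Assume saturation: I_D = (k_n/2)(V_GS − V_t)² = (3.9/2)×(2.4 − 1.5)² = 1.95×0.896² = 1.56 mA.
V_DS = V_DD − I_D·R_D = 9.8 − 1.56×0.56 = 8.92 V.
Saturation requires V_DS ≥ V_GS − V_t = 0.896 V; 8.92 ≥ 0.896 ✓.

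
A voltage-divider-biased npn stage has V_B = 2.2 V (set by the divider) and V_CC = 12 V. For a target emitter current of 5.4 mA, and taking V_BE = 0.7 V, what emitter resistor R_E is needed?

V_E = V_B − V_BE = 2.2 − 0.7 = 1.5 V.
R_E = V_E / I_E = 1.5 / 5.4 = 0.278 kΩ.

R_E ≈ 0.28 kΩ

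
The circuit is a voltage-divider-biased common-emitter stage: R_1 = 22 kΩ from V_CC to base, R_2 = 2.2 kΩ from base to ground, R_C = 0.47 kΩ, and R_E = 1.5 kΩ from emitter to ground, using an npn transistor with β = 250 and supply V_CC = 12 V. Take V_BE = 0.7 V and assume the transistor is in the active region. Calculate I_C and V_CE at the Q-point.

Thevenize the base divider: V_Th = V_CC·R_2/(R_1+R_2) = 12×2.2/24.2 = 1.09 V, R_Th = R_1‖R_2 = 2 kΩ.
Base-emitter loop: V_Th = I_B·R_Th + V_BE + (β+1)I_B·R_E, so I_B = (1.09 − 0.7) / (2 + 251×1.5) = 0.00103 mA.
I_C = β·I_B = 250×0.00103 = 0.258 mA, and I_E = (β+1)I_B = 0.259 mA.
V_CE = V_CC − I_C·R_C − I_E·R_E = 12 − 0.258×0.47 − 0.259×1.5 = 11.5 V.
V_CE = 11.5 V > 0.2 V confirms active-region operation.

I_C ≈ 0.26 mA, V_CE ≈ 11 V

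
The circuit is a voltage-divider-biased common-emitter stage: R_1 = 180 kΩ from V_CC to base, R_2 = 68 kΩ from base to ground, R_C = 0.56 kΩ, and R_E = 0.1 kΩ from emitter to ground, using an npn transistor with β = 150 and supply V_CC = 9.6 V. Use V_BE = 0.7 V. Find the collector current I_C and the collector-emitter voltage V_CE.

Thevenize the base divider: V_Th = V_CC·R_2/(R_1+R_2) = 9.6×68/248 = 2.63 V, R_Th = R_1‖R_2 = 49.4 kΩ.
Base-emitter loop: V_Th = I_B·R_Th + V_BE + (β+1)I_B·R_E, so I_B = (2.63 − 0.7) / (49.4 + 151×0.1) = 0.03 mA.
I_C = β·I_B = 150×0.03 = 4.5 mA, and I_E = (β+1)I_B = 4.53 mA.
V_CE = V_CC − I_C·R_C − I_E·R_E = 9.6 − 4.5×0.56 − 4.53×0.1 = 6.63 V.
V_CE = 6.63 V > 0.2 V confirms active-region operation.

I_C ≈ 4.5 mA, V_CE ≈ 6.6 V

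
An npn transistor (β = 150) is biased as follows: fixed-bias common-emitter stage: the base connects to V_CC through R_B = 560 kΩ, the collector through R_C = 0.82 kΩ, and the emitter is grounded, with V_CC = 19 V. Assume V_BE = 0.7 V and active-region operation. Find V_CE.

V_CE ≈ 15 V

Base loop: V_CC = I_B·R_B + V_BE, so I_B = (19 − 0.7)/560 kΩ = 0.0327 mA.
In the active region I_C = β·I_B = 150 × 0.0327 = 4.9 mA.
Collector loop: V_CE = V_CC − I_C·R_C = 19 − 4.9×0.82 = 15 V.
Since V_CE = 15 V > V_CE(sat) ≈ 0.2 V, the transistor is in the active region as assumed.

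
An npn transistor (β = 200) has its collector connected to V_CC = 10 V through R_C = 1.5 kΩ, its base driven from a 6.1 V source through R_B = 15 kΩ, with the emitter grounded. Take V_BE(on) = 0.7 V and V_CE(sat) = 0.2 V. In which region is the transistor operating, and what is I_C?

Assume active: I_B = (6.1 − 0.7)/15 = 0.36 mA, giving I_C = β·I_B = 72 mA.
But then V_CE = 10 − 72×1.5 = -98 V < V_CE(sat) = 0.2 V — impossible in the active region.
So the transistor is saturated. With V_CE = 0.2 V, I_C = (V_CC − 0.2)/R_C = 9.8/1.5 = 6.53 mA.
Check: β·I_B = 72 mA > I_C = 6.53 mA, confirming saturation.

saturation; I_C ≈ 6.5 mA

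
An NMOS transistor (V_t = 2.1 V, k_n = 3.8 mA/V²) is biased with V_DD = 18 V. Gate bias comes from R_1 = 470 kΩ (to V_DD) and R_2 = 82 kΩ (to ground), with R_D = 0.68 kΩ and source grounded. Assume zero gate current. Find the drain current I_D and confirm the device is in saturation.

I_D ≈ 0.63 mA

V_G = V_DD·R_2/(R_1+R_2) = 18×82/552 = 2.67 V. With the source grounded, V_GS = V_G = 2.67 V.
Assume saturation: I_D = (k_n/2)(V_GS − V_t)² = (3.8/2)×(2.67 − 2.1)² = 1.9×0.574² = 0.626 mA.
V_DS = V_DD − I_D·R_D = 18 − 0.626×0.68 = 17.6 V.
Saturation requires V_DS ≥ V_GS − V_t = 0.574 V; 17.6 ≥ 0.574 ✓.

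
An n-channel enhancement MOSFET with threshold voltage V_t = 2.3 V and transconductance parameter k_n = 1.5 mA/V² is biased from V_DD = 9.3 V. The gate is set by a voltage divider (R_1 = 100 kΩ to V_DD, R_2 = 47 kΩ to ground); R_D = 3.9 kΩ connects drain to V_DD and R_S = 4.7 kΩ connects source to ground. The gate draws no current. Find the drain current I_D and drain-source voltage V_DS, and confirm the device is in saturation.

I_D ≈ 0.076 mA, V_DS ≈ 8.6 V

V_G = V_DD·R_2/(R_1+R_2) = 9.3×47/147 = 2.97 V.
Assume saturation: I_D = (k_n/2)(V_GS − V_t)² with V_GS = V_G − I_D·R_S = 2.97 − 4.7·I_D.
Substituting gives 16.6·I_D² − 5.75·I_D + 0.34 = 0, with roots I_D = 0.0757 or 0.271 mA.
The root I_D = 0.271 mA gives V_GS = 1.7 V ≤ V_t, so take I_D = 0.0757 mA.
Then V_GS = 2.62 V and V_DS = V_DD − I_D(R_D+R_S) = 9.3 − 0.0757×8.6 = 8.65 V.
Saturation requires V_DS ≥ V_GS − V_t = 0.318 V; 8.65 ≥ 0.318 ✓.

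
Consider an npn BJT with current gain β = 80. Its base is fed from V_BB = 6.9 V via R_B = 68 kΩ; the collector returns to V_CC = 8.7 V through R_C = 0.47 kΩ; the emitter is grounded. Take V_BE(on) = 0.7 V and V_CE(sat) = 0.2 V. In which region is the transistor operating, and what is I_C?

Assume active. Base-emitter loop: I_B = (V_BB − V_BE)/R_B = (6.9 − 0.7)/68 = 0.0912 mA.
I_C = β·I_B = 80×0.0912 = 7.29 mA.
V_CE = V_CC − I_C·R_C = 8.7 − 7.29×0.47 = 5.27 V > V_CE(sat), so the active-region assumption holds.

active; I_C ≈ 7.3 mA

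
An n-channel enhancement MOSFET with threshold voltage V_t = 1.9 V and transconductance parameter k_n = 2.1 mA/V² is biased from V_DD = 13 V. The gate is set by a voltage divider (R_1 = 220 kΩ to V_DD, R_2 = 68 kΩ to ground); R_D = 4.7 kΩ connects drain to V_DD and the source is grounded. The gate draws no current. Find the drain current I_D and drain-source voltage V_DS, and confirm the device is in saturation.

I_D ≈ 1.4 mA, V_DS ≈ 6.3 V

V_G = V_DD·R_2/(R_1+R_2) = 13×68/288 = 3.07 V. With the source grounded, V_GS = V_G = 3.07 V.
Assume saturation: I_D = (k_n/2)(V_GS − V_t)² = (2.1/2)×(3.07 − 1.9)² = 1.05×1.17² = 1.44 mA.
V_DS = V_DD − I_D·R_D = 13 − 1.44×4.7 = 6.25 V.
Saturation requires V_DS ≥ V_GS − V_t = 1.17 V; 6.25 ≥ 1.17 ✓.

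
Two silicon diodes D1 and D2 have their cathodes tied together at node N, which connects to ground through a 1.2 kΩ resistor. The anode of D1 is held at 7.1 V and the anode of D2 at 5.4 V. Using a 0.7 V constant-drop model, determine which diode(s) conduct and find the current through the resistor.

Only D1 conducts; I_R ≈ 5.3 mA

Assume both conduct. Then node N would need to be at both 7.1−0.7 = 6.4 V and 5.4−0.7 = 4.7 V, which is impossible.
Assume only D1 conducts: V_N = 7.1 − 0.7 = 6.4 V, so I_R = 6.4/1.2 = 5.33 mA.
Check D2: its anode-to-cathode voltage is 5.4 − 6.4 = -1 V < 0.7 V, so it is off. The assumption is consistent.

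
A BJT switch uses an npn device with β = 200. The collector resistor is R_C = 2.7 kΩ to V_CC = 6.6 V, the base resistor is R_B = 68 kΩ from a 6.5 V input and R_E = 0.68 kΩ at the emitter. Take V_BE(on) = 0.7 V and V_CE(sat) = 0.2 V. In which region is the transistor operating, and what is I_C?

saturation; I_C ≈ 1.9 mA

Assume active: I_B = (6.5 − 0.7)/(68 + 201×0.68) = 0.0283 mA, I_C = β·I_B = 5.67 mA.
Then V_CE = 6.6 − 5.67×2.7 − 5.7×0.68 = -12.6 V < 0.2 V — the active assumption fails.
Re-solve with V_CE = 0.2 V. KCL at the emitter: V_E/R_E = (V_BB−0.7−V_E)/R_B + (V_CC−0.2−V_E)/R_C, giving V_E = 1.32 V.
I_C = (V_CC − 0.2 − V_E)/R_C = (6.4 − 1.32)/2.7 = 1.88 mA.
Check: I_B = (5.8 − 1.32)/68 = 0.0658 mA, and β·I_B = 13.2 mA > I_C, confirming saturation.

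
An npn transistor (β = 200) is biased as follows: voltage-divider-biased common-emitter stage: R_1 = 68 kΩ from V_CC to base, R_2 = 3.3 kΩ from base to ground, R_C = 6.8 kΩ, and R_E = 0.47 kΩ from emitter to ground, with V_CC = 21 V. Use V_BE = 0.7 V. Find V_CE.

V_CE ≈ 17 V

Thevenize the base divider: V_Th = V_CC·R_2/(R_1+R_2) = 21×3.3/71.3 = 0.972 V, R_Th = R_1‖R_2 = 3.15 kΩ.
Base-emitter loop: V_Th = I_B·R_Th + V_BE + (β+1)I_B·R_E, so I_B = (0.972 − 0.7) / (3.15 + 201×0.47) = 0.00279 mA.
I_C = β·I_B = 200×0.00279 = 0.557 mA, and I_E = (β+1)I_B = 0.56 mA.
V_CE = V_CC − I_C·R_C − I_E·R_E = 21 − 0.557×6.8 − 0.56×0.47 = 16.9 V.
V_CE = 16.9 V > 0.2 V confirms active-region operation.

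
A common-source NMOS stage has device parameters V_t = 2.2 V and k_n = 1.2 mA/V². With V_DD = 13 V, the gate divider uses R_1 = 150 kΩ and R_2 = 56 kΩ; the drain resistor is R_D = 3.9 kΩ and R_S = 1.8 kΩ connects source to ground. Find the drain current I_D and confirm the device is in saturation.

V_G = V_DD·R_2/(R_1+R_2) = 13×56/206 = 3.53 V.
Assume saturation: I_D = (k_n/2)(V_GS − V_t)² with V_GS = V_G − I_D·R_S = 3.53 − 1.8·I_D.
Substituting gives 1.94·I_D² − 3.88·I_D + 1.07 = 0, with roots I_D = 0.329 or 1.67 mA.
The root I_D = 1.67 mA gives V_GS = 0.533 V ≤ V_t, so take I_D = 0.329 mA.
Then V_GS = 2.94 V and V_DS = V_DD − I_D(R_D+R_S) = 13 − 0.329×5.7 = 11.1 V.
Saturation requires V_DS ≥ V_GS − V_t = 0.741 V; 11.1 ≥ 0.741 ✓.

I_D ≈ 0.33 mA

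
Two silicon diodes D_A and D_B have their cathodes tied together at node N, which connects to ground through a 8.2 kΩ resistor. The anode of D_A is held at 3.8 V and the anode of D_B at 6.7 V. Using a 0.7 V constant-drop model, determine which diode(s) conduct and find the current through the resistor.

Only D_B conducts; I_R ≈ 0.73 mA

Assume both conduct. Then node N would need to be at both 3.8−0.7 = 3.1 V and 6.7−0.7 = 6 V, which is impossible.
Assume only D_B conducts: V_N = 6.7 − 0.7 = 6 V, so I_R = 6/8.2 = 0.732 mA.
Check D_A: its anode-to-cathode voltage is 3.8 − 6 = -2.2 V < 0.7 V, so it is off. The assumption is consistent.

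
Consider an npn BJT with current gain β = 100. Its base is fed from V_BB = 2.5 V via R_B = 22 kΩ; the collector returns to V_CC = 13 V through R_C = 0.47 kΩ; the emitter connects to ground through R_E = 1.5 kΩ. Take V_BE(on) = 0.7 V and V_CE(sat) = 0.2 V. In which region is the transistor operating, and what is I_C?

Assume active. Base-emitter loop: I_B = (V_BB − V_BE)/(R_B + (β+1)R_E) = (2.5 − 0.7)/(22 + 101×1.5) = 0.0104 mA.
I_C = β·I_B = 100×0.0104 = 1.04 mA.
V_CE = V_CC − I_C·R_C − I_E·R_E = 13 − 1.04×0.47 − 1.05×1.5 = 10.9 V > V_CE(sat), so the active-region assumption holds.

active; I_C ≈ 1 mA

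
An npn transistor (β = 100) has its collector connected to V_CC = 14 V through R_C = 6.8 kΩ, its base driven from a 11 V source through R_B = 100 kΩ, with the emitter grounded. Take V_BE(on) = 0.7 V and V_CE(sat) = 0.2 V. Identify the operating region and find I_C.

saturation; I_C ≈ 2 mA

Assume active: I_B = (11 − 0.7)/100 = 0.103 mA, giving I_C = β·I_B = 10.3 mA.
But then V_CE = 14 − 10.3×6.8 = -56 V < V_CE(sat) = 0.2 V — impossible in the active region.
So the transistor is saturated. With V_CE = 0.2 V, I_C = (V_CC − 0.2)/R_C = 13.8/6.8 = 2.03 mA.
Check: β·I_B = 10.3 mA > I_C = 2.03 mA, confirming saturation.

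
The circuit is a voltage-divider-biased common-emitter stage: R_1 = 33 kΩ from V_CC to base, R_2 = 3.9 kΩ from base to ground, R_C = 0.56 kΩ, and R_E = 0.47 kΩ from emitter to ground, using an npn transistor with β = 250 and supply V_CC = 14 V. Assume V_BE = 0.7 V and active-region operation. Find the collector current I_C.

Thevenize the base divider: V_Th = V_CC·R_2/(R_1+R_2) = 14×3.9/36.9 = 1.48 V, R_Th = R_1‖R_2 = 3.49 kΩ.
Base-emitter loop: V_Th = I_B·R_Th + V_BE + (β+1)I_B·R_E, so I_B = (1.48 − 0.7) / (3.49 + 251×0.47) = 0.00642 mA.
I_C = β·I_B = 250×0.00642 = 1.6 mA, and I_E = (β+1)I_B = 1.61 mA.
V_CE = V_CC − I_C·R_C − I_E·R_E = 14 − 1.6×0.56 − 1.61×0.47 = 12.3 V.
V_CE = 12.3 V > 0.2 V confirms active-region operation.

I_C ≈ 1.6 mA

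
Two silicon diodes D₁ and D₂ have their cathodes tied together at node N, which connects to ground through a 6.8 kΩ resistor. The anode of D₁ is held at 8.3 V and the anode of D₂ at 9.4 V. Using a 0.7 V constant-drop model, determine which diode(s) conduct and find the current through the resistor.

Only D₂ conducts; I_R ≈ 1.3 mA

Assume both conduct. Then node N would need to be at both 8.3−0.7 = 7.6 V and 9.4−0.7 = 8.7 V, which is impossible.
Assume only D₂ conducts: V_N = 9.4 − 0.7 = 8.7 V, so I_R = 8.7/6.8 = 1.28 mA.
Check D₁: its anode-to-cathode voltage is 8.3 − 8.7 = -0.4 V < 0.7 V, so it is off. The assumption is consistent.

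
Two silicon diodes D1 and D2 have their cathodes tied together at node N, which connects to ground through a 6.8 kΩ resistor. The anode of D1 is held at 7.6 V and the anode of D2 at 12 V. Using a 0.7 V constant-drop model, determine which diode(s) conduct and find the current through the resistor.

Only D2 conducts; I_R ≈ 1.7 mA

Assume both conduct. Then node N would need to be at both 7.6−0.7 = 6.9 V and 12−0.7 = 11.3 V, which is impossible.
Assume only D2 conducts: V_N = 12 − 0.7 = 11.3 V, so I_R = 11.3/6.8 = 1.66 mA.
Check D1: its anode-to-cathode voltage is 7.6 − 11.3 = -3.7 V < 0.7 V, so it is off. The assumption is consistent.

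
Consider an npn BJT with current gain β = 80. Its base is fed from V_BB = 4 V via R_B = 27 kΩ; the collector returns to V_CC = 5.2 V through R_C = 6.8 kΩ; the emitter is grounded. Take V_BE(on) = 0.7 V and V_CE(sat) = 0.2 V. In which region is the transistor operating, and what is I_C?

Assume active: I_B = (4 − 0.7)/27 = 0.122 mA, giving I_C = β·I_B = 9.78 mA.
But then V_CE = 5.2 − 9.78×6.8 = -61.3 V < V_CE(sat) = 0.2 V — impossible in the active region.
So the transistor is saturated. With V_CE = 0.2 V, I_C = (V_CC − 0.2)/R_C = 5/6.8 = 0.735 mA.
Check: β·I_B = 9.78 mA > I_C = 0.735 mA, confirming saturation.

saturation; I_C ≈ 0.74 mA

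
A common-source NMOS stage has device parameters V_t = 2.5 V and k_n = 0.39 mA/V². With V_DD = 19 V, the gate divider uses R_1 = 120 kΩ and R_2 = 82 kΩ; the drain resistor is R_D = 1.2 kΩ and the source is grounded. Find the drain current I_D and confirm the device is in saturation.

V_G = V_DD·R_2/(R_1+R_2) = 19×82/202 = 7.71 V. With the source grounded, V_GS = V_G = 7.71 V.
Assume saturation: I_D = (k_n/2)(V_GS − V_t)² = (0.39/2)×(7.71 − 2.5)² = 0.195×5.21² = 5.3 mA.
V_DS = V_DD − I_D·R_D = 19 − 5.3×1.2 = 12.6 V.
Saturation requires V_DS ≥ V_GS − V_t = 5.21 V; 12.6 ≥ 5.21 ✓.

I_D ≈ 5.3 mA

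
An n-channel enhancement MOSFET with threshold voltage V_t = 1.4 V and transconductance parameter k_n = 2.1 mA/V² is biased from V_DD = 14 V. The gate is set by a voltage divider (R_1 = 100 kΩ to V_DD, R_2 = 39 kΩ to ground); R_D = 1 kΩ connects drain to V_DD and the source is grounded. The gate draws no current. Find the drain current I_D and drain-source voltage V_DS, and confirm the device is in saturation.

V_G = V_DD·R_2/(R_1+R_2) = 14×39/139 = 3.93 V. With the source grounded, V_GS = V_G = 3.93 V.
Assume saturation: I_D = (k_n/2)(V_GS − V_t)² = (2.1/2)×(3.93 − 1.4)² = 1.05×2.53² = 6.71 mA.
V_DS = V_DD − I_D·R_D = 14 − 6.71×1 = 7.29 V.
Saturation requires V_DS ≥ V_GS − V_t = 2.53 V; 7.29 ≥ 2.53 ✓.

I_D ≈ 6.7 mA, V_DS ≈ 7.3 V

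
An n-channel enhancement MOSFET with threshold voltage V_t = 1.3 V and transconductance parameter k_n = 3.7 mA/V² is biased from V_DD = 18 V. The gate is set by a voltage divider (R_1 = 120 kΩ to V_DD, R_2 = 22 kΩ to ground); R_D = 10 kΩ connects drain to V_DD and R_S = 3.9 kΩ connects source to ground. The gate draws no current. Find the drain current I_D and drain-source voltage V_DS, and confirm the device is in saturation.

V_G = V_DD·R_2/(R_1+R_2) = 18×22/142 = 2.79 V.
Assume saturation: I_D = (k_n/2)(V_GS − V_t)² with V_GS = V_G − I_D·R_S = 2.79 − 3.9·I_D.
Substituting gives 28.1·I_D² − 22.5·I_D + 4.1 = 0, with roots I_D = 0.282 or 0.517 mA.
The root I_D = 0.517 mA gives V_GS = 0.771 V ≤ V_t, so take I_D = 0.282 mA.
Then V_GS = 1.69 V and V_DS = V_DD − I_D(R_D+R_S) = 18 − 0.282×13.9 = 14.1 V.
Saturation requires V_DS ≥ V_GS − V_t = 0.39 V; 14.1 ≥ 0.39 ✓.

I_D ≈ 0.28 mA, V_DS ≈ 14 V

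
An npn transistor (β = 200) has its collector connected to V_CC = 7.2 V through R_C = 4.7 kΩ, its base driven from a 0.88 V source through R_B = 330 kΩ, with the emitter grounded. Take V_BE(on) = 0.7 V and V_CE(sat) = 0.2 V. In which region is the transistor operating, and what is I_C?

Assume active. Base-emitter loop: I_B = (V_BB − V_BE)/R_B = (0.88 − 0.7)/330 = 0.000545 mA.
I_C = β·I_B = 200×0.000545 = 0.109 mA.
V_CE = V_CC − I_C·R_C = 7.2 − 0.109×4.7 = 6.69 V > V_CE(sat), so the active-region assumption holds.

active; I_C ≈ 0.11 mA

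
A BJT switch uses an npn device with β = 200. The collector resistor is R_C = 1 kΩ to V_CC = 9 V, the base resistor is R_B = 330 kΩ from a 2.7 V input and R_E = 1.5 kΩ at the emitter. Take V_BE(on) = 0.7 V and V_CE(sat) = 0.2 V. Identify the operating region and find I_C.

Assume active. Base-emitter loop: I_B = (V_BB − V_BE)/(R_B + (β+1)R_E) = (2.7 − 0.7)/(330 + 201×1.5) = 0.00317 mA.
I_C = β·I_B = 200×0.00317 = 0.633 mA.
V_CE = V_CC − I_C·R_C − I_E·R_E = 9 − 0.633×1 − 0.637×1.5 = 7.41 V > V_CE(sat), so the active-region assumption holds.

active; I_C ≈ 0.63 mA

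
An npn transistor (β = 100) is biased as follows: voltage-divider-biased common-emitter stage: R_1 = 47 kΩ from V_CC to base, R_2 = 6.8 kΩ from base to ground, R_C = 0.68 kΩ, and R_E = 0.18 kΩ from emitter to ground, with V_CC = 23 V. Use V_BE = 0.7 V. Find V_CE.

V_CE ≈ 15 V

Thevenize the base divider: V_Th = V_CC·R_2/(R_1+R_2) = 23×6.8/53.8 = 2.91 V, R_Th = R_1‖R_2 = 5.94 kΩ.
Base-emitter loop: V_Th = I_B·R_Th + V_BE + (β+1)I_B·R_E, so I_B = (2.91 − 0.7) / (5.94 + 101×0.18) = 0.0915 mA.
I_C = β·I_B = 100×0.0915 = 9.15 mA, and I_E = (β+1)I_B = 9.24 mA.
V_CE = V_CC − I_C·R_C − I_E·R_E = 23 − 9.15×0.68 − 9.24×0.18 = 15.1 V.
V_CE = 15.1 V > 0.2 V confirms active-region operation.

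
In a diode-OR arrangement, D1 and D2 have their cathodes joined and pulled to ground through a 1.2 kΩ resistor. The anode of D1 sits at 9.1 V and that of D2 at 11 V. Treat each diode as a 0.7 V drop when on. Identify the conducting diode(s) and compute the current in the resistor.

Only D2 conducts; I_R ≈ 8.6 mA

Assume both conduct. Then node N would need to be at both 9.1−0.7 = 8.4 V and 11−0.7 = 10.3 V, which is impossible.
Assume only D2 conducts: V_N = 11 − 0.7 = 10.3 V, so I_R = 10.3/1.2 = 8.58 mA.
Check D1: its anode-to-cathode voltage is 9.1 − 10.3 = -1.2 V < 0.7 V, so it is off. The assumption is consistent.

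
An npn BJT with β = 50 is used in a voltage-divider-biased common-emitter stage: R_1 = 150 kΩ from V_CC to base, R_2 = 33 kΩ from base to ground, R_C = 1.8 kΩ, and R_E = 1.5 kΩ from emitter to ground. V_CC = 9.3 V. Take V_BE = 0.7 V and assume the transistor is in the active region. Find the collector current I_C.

Thevenize the base divider: V_Th = V_CC·R_2/(R_1+R_2) = 9.3×33/183 = 1.68 V, R_Th = R_1‖R_2 = 27 kΩ.
Base-emitter loop: V_Th = I_B·R_Th + V_BE + (β+1)I_B·R_E, so I_B = (1.68 − 0.7) / (27 + 51×1.5) = 0.00944 mA.
I_C = β·I_B = 50×0.00944 = 0.472 mA, and I_E = (β+1)I_B = 0.481 mA.
V_CE = V_CC − I_C·R_C − I_E·R_E = 9.3 − 0.472×1.8 − 0.481×1.5 = 7.73 V.
V_CE = 7.73 V > 0.2 V confirms active-region operation.

I_C ≈ 0.47 mA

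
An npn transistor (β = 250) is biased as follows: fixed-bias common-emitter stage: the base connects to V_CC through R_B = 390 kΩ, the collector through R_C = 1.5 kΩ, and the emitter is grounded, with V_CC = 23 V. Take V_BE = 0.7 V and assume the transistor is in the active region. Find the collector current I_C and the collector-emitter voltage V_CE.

Base loop: V_CC = I_B·R_B + V_BE, so I_B = (23 − 0.7)/390 kΩ = 0.0572 mA.
In the active region I_C = β·I_B = 250 × 0.0572 = 14.3 mA.
Collector loop: V_CE = V_CC − I_C·R_C = 23 − 14.3×1.5 = 1.56 V.
Since V_CE = 1.56 V > V_CE(sat) ≈ 0.2 V, the transistor is in the active region as assumed.

I_C ≈ 14 mA, V_CE ≈ 1.6 V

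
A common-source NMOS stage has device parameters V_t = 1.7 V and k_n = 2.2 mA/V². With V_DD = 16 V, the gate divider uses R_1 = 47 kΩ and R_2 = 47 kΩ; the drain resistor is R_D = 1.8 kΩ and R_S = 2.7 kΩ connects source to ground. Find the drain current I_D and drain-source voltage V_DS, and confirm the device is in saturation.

I_D ≈ 1.9 mA, V_DS ≈ 7.7 V

V_G = V_DD·R_2/(R_1+R_2) = 16×47/94 = 8 V.
Assume saturation: I_D = (k_n/2)(V_GS − V_t)² with V_GS = V_G − I_D·R_S = 8 − 2.7·I_D.
Substituting gives 8.02·I_D² − 38.4·I_D + 43.7 = 0, with roots I_D = 1.85 or 2.94 mA.
The root I_D = 2.94 mA gives V_GS = 0.0655 V ≤ V_t, so take I_D = 1.85 mA.
Then V_GS = 3 V and V_DS = V_DD − I_D(R_D+R_S) = 16 − 1.85×4.5 = 7.66 V.
Saturation requires V_DS ≥ V_GS − V_t = 1.3 V; 7.66 ≥ 1.3 ✓.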